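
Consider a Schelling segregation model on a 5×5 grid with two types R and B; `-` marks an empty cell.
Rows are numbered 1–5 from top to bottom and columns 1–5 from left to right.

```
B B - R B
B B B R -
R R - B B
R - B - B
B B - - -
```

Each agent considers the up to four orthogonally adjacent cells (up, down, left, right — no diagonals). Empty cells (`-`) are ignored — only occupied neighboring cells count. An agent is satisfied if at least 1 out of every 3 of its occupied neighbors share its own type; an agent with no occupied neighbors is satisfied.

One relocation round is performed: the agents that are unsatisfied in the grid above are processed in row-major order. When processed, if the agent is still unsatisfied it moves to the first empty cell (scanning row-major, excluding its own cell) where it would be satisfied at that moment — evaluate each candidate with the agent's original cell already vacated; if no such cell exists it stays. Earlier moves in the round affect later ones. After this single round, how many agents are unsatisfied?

Initially unsatisfied (in order): (1,5).
  (1,5) → (1,3).
Resulting grid:
B B B R -
B B B R -
R R - B B
R - B - B
B B - - -
All satisfied now.

0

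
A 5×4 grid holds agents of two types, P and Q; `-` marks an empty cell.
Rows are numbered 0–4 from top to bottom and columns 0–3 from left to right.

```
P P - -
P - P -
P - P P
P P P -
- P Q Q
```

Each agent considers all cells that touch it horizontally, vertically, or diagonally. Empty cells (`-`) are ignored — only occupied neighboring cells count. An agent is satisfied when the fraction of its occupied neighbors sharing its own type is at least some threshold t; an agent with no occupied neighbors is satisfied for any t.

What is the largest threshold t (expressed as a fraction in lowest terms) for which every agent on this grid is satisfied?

1/4

Row 0: (0,0)P 2/2 · (0,1)P 3/3
Row 1: (1,0)P 3/3 · (1,2)P 3/3
Row 2: (2,0)P 3/3 · (2,2)P 4/4 · (2,3)P 3/3
Row 3: (3,0)P 3/3 · (3,1)P 5/6 · (3,2)P 4/6
Row 4: (4,1)P 3/4 · (4,2)Q 1/4 · (4,3)Q 1/2
The smallest same-type fraction is 1/4 at (4,2), which reduces to 1/4. Any threshold above that leaves this agent unsatisfied.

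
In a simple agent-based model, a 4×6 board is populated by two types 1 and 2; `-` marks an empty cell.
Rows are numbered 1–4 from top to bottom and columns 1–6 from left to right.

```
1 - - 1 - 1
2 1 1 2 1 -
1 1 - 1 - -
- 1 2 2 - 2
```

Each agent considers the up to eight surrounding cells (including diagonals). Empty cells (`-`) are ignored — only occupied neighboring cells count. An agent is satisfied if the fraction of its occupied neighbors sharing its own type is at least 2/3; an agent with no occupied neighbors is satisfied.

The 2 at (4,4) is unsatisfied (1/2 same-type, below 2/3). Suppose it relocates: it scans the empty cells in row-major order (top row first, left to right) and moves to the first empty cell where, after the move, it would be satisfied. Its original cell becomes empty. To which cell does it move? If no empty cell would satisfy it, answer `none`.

none

Vacating (4,4). Empty cells in order:
  (1,2): 1/4 same-type → still unsatisfied.
  (1,3): 1/4 same-type → still unsatisfied.
  (1,5): 1/4 same-type → still unsatisfied.
  (2,6): 0/2 same-type → still unsatisfied.
  (3,3): 2/7 same-type → still unsatisfied.
  (3,5): 2/4 same-type → still unsatisfied.
  (3,6): 1/2 same-type → still unsatisfied.
  (4,1): 0/3 same-type → still unsatisfied.
  (4,5): 1/2 same-type → still unsatisfied.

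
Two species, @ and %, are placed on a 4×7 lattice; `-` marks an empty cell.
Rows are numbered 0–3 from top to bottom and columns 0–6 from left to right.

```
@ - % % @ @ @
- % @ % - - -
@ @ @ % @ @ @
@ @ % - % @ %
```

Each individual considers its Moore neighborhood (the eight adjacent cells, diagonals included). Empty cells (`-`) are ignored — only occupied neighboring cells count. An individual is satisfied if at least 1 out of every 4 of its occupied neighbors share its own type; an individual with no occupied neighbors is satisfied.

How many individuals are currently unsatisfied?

3

Row 0: (0,0)@ 0/1 not · (0,2)% 3/4 satisfied · (0,3)% 2/4 satisfied · (0,4)@ 1/3 satisfied · (0,5)@ 2/2 satisfied · (0,6)@ 1/1 satisfied
Row 1: (1,1)% 1/6 not · (1,2)@ 2/7 satisfied · (1,3)% 3/7 satisfied
Row 2: (2,0)@ 3/4 satisfied · (2,1)@ 5/7 satisfied · (2,2)@ 3/7 satisfied · (2,3)% 3/6 satisfied · (2,4)@ 2/5 satisfied · (2,5)@ 3/5 satisfied · (2,6)@ 2/3 satisfied
Row 3: (3,0)@ 3/3 satisfied · (3,1)@ 4/5 satisfied · (3,2)% 1/4 satisfied · (3,4)% 1/4 satisfied · (3,5)@ 3/5 satisfied · (3,6)% 0/3 not
Unsatisfied: (0,0), (1,1), (3,6) — 3 in total.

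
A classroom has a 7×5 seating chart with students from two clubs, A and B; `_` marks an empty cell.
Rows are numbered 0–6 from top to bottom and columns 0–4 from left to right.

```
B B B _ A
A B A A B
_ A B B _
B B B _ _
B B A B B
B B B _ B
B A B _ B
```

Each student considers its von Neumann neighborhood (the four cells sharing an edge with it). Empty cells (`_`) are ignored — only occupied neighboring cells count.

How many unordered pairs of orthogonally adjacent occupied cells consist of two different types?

Scan each occupied cell's neighbors to the right and below so each pair is counted once.
Row 0: B(0,0)–B(0,1)= B(0,0)–A(1,0)≠ B(0,1)–B(0,2)= B(0,1)–B(1,1)= B(0,2)–A(1,2)≠ A(0,4)–B(1,4)≠  → 3/6 unlike.
Row 1: A(1,0)–B(1,1)≠ B(1,1)–A(1,2)≠ B(1,1)–A(2,1)≠ A(1,2)–A(1,3)= A(1,2)–B(2,2)≠ A(1,3)–B(1,4)≠ A(1,3)–B(2,3)≠  → 6/7 unlike.
Row 2: A(2,1)–B(2,2)≠ A(2,1)–B(3,1)≠ B(2,2)–B(2,3)= B(2,2)–B(3,2)=  → 2/4 unlike.
Row 3: B(3,0)–B(3,1)= B(3,0)–B(4,0)= B(3,1)–B(3,2)= B(3,1)–B(4,1)= B(3,2)–A(4,2)≠  → 1/5 unlike.
Row 4: B(4,0)–B(4,1)= B(4,0)–B(5,0)= B(4,1)–A(4,2)≠ B(4,1)–B(5,1)= A(4,2)–B(4,3)≠ A(4,2)–B(5,2)≠ B(4,3)–B(4,4)= B(4,4)–B(5,4)=  → 3/8 unlike.
Row 5: B(5,0)–B(5,1)= B(5,0)–B(6,0)= B(5,1)–B(5,2)= B(5,1)–A(6,1)≠ B(5,2)–B(6,2)= B(5,4)–B(6,4)=  → 1/6 unlike.
Row 6: B(6,0)–A(6,1)≠ A(6,1)–B(6,2)≠  → 2/2 unlike.
Total adjacent occupied pairs: 38; unlike-type pairs: 18.

18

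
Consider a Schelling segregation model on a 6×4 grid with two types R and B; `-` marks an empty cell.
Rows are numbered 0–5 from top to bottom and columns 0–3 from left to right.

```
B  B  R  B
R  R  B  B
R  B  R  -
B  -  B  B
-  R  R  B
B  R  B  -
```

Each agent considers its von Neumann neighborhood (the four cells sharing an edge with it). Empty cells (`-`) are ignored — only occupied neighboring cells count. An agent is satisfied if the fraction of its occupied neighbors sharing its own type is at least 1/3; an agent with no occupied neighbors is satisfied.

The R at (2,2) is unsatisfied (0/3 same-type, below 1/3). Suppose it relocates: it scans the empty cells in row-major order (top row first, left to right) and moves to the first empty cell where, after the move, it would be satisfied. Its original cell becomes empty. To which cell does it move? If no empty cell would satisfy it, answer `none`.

(4,0)

Vacating (2,2). Empty cells in order:
  (2,3): 0/2 same-type → still unsatisfied.
  (3,1): 1/4 same-type → still unsatisfied.
  (4,0): 1/3 same-type → satisfied — stop here.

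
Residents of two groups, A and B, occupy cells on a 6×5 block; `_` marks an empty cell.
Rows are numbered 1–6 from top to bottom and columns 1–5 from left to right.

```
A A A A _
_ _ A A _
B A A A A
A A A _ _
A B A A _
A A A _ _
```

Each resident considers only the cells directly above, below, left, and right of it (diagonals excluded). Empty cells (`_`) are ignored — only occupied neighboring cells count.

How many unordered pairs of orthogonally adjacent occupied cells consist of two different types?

6

Scan each occupied cell's neighbors to the right and below so each pair is counted once.
From row 1: 0 unlike of 5 pairs (running 0/5).
From row 2: 0 unlike of 3 pairs (running 0/8).
From row 3: 2 unlike of 7 pairs (running 2/15).
From row 4: 1 unlike of 5 pairs (running 3/20).
From row 5: 3 unlike of 6 pairs (running 6/26).
From row 6: 0 unlike of 2 pairs (running 6/28).
Total adjacent occupied pairs: 28; unlike-type pairs: 6.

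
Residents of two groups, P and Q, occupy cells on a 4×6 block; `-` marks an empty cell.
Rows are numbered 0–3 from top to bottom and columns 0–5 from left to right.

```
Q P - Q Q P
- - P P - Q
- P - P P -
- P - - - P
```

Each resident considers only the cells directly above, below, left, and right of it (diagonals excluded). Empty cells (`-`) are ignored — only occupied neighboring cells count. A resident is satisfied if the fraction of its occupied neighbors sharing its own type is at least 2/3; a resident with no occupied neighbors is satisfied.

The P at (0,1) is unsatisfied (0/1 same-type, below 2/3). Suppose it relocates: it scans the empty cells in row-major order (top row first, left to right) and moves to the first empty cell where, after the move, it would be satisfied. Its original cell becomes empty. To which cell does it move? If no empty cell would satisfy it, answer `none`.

(1,1)

Vacating (0,1). Empty cells in order:
  (0,2): 1/2 same-type → still unsatisfied.
  (1,0): 0/1 same-type → still unsatisfied.
  (1,1): 2/2 same-type → satisfied — stop here.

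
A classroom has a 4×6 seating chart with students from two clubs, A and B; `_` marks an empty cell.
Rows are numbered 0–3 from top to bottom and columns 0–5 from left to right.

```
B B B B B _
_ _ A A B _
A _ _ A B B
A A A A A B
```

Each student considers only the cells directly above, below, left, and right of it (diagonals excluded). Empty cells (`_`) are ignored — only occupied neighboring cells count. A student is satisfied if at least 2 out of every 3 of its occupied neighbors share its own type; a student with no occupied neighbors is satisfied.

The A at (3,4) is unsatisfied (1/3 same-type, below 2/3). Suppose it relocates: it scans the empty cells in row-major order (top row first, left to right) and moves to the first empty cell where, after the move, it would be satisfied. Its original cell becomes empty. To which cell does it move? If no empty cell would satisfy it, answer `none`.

Vacating (3,4). Empty cells in order:
  (0,5): 0/1 same-type → still unsatisfied.
  (1,0): 1/2 same-type → still unsatisfied.
  (1,1): 1/2 same-type → still unsatisfied.
  (1,5): 0/2 same-type → still unsatisfied.
  (2,1): 2/2 same-type → satisfied — stop here.

(2,1)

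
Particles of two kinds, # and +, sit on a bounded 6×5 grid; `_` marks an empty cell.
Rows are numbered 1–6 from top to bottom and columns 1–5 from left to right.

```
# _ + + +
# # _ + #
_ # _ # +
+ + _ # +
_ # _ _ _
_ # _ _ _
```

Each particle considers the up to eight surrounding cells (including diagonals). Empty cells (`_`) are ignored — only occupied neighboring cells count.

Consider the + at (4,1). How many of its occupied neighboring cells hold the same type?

Occupied neighbors of (4,1): (3,2)=#, (4,2)=+, (5,2)=#.
Same type (+): 1 of 3.

1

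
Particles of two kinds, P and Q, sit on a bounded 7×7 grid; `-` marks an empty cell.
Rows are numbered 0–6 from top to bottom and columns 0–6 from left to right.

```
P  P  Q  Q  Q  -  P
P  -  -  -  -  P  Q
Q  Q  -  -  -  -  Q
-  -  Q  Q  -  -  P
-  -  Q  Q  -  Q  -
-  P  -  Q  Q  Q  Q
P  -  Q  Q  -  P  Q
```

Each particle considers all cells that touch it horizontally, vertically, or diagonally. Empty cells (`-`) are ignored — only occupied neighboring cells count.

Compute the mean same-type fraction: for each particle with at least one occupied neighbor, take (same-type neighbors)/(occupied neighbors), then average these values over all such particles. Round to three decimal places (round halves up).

0.655

(0,0)P 2/2
(0,1)P 2/3
(0,2)Q 1/2
(0,3)Q 2/2
(0,4)Q 1/2
(0,6)P 1/2
(1,0)P 2/4
(1,5)P 1/4
(1,6)Q 1/3
(2,0)Q 1/2
(2,1)Q 2/3
(2,6)Q 1/3
(3,2)Q 4/4
(3,3)Q 3/3
(3,6)P 0/2
(4,2)Q 4/5
(4,3)Q 5/5
(4,5)Q 3/4
(5,1)P 1/3
(5,3)Q 5/5
(5,4)Q 5/6
(5,5)Q 4/5
(5,6)Q 3/4
(6,0)P 1/1
(6,2)Q 2/3
(6,3)Q 3/3
(6,5)P 0/4
(6,6)Q 2/3
Sum over 28 particles: 2/2 + 2/3 + 1/2 + 2/2 + 1/2 + 1/2 + 2/4 + 1/4 + 1/3 + 1/2 + 2/3 + 1/3 + 4/4 + 3/3 + 0/2 + 4/5 + 5/5 + 3/4 + 1/3 + 5/5 + 5/6 + 4/5 + 3/4 + 1/1 + 2/3 + 3/3 + 0/4 + 2/3 = 367/20; mean = 367/20 ÷ 28 = 367/560 = 0.655357… → 0.655.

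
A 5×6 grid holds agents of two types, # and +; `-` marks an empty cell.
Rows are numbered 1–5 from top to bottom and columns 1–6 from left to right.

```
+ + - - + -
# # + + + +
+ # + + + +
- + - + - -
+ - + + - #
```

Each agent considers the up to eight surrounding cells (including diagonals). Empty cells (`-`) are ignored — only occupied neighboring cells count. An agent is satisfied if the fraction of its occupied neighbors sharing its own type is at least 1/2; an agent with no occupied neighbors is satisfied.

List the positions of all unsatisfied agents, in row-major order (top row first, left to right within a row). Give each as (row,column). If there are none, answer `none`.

(1,1)+ 1/3 unhappy
(1,2)+ 2/4 ok
(1,5)+ 3/3 ok
(2,1)# 2/5 unhappy
(2,2)# 2/7 unhappy
(2,3)+ 4/6 ok
(2,4)+ 6/6 ok
(2,5)+ 6/6 ok
(2,6)+ 4/4 ok
(3,1)+ 1/4 unhappy
(3,2)# 2/6 unhappy
(3,3)+ 5/7 ok
(3,4)+ 6/6 ok
(3,5)+ 6/6 ok
(3,6)+ 3/3 ok
(4,2)+ 4/5 ok
(4,4)+ 5/5 ok
(5,1)+ 1/1 ok
(5,3)+ 3/3 ok
(5,4)+ 2/2 ok
(5,6)# 0/0 ok

(1,1), (2,1), (2,2), (3,1), (3,2)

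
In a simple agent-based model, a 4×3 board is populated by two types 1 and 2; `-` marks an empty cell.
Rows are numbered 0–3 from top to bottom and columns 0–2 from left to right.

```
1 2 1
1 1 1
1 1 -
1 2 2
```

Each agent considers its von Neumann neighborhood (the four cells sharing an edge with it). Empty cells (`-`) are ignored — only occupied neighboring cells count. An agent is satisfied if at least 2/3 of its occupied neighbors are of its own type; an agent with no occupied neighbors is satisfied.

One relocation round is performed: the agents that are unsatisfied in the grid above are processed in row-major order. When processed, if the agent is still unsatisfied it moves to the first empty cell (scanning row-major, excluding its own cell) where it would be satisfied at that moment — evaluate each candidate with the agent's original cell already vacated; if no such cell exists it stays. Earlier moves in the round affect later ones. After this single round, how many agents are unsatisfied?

Initially unsatisfied (in order): (0,0), (0,1), (0,2), (3,0), (3,1).
  (0,0) → (2,2).
  (0,1): no empty cell satisfies it; stays.
  (0,2): no empty cell satisfies it; stays.
  (3,0): no empty cell satisfies it; stays.
  (3,1): no empty cell satisfies it; stays.
Resulting grid:
- 2 1
1 1 1
1 1 1
1 2 2
Unsatisfied now: (0,1), (0,2), (3,0), (3,1), (3,2).

5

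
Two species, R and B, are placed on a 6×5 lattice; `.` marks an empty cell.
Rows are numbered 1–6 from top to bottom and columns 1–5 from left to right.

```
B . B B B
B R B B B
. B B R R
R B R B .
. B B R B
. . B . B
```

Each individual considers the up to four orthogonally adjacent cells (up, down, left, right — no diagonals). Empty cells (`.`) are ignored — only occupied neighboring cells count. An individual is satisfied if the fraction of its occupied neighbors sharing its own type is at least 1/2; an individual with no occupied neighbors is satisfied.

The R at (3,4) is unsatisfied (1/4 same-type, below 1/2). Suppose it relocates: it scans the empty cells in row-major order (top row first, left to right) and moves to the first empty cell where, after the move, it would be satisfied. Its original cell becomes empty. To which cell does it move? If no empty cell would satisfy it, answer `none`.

Vacating (3,4). Empty cells in order:
  (1,2): 1/3 same-type → still unsatisfied.
  (3,1): 1/3 same-type → still unsatisfied.
  (4,5): 1/3 same-type → still unsatisfied.
  (5,1): 1/2 same-type → satisfied — stop here.

(5,1)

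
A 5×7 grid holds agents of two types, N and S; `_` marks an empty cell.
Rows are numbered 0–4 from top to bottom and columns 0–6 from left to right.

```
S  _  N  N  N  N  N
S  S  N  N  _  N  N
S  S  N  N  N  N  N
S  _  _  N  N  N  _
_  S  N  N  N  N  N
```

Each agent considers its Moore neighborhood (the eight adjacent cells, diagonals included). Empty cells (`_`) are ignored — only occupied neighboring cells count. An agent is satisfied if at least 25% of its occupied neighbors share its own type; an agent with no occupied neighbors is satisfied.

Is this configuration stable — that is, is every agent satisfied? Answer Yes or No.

Row 0: (0,0)S 2/2 ✓ · (0,2)N 3/4 ✓ · (0,3)N 4/4 ✓ · (0,4)N 4/4 ✓ · (0,5)N 4/4 ✓ · (0,6)N 3/3 ✓
Row 1: (1,0)S 4/4 ✓ · (1,1)S 4/7 ✓ · (1,2)N 5/7 ✓ · (1,3)N 7/7 ✓ · (1,5)N 7/7 ✓ · (1,6)N 5/5 ✓
Row 2: (2,0)S 4/4 ✓ · (2,1)S 4/6 ✓ · (2,2)N 4/6 ✓ · (2,3)N 6/6 ✓ · (2,4)N 7/7 ✓ · (2,5)N 6/6 ✓ · (2,6)N 4/4 ✓
Row 3: (3,0)S 3/3 ✓ · (3,3)N 7/7 ✓ · (3,4)N 8/8 ✓ · (3,5)N 7/7 ✓
Row 4: (4,1)S 1/2 ✓ · (4,2)N 2/3 ✓ · (4,3)N 4/4 ✓ · (4,4)N 5/5 ✓ · (4,5)N 4/4 ✓ · (4,6)N 2/2 ✓
All meet the threshold, so the configuration is stable.

Yes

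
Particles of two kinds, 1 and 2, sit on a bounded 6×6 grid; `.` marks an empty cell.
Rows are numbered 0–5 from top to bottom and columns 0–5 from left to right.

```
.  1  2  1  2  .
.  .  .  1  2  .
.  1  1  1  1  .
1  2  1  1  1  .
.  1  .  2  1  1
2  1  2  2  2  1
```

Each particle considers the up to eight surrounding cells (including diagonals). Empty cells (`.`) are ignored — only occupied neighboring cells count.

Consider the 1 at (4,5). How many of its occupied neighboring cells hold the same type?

Occupied neighbors of (4,5): (3,4)=1, (4,4)=1, (5,4)=2, (5,5)=1.
Same type (1): 3 of 4.

3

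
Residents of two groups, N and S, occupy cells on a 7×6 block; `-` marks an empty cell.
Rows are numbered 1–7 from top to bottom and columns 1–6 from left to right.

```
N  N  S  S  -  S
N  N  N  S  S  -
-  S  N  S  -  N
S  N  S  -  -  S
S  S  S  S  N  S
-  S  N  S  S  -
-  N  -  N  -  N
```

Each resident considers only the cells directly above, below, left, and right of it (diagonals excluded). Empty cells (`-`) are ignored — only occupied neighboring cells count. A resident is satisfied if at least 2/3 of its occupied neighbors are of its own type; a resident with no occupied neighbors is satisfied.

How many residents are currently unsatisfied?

Row 1: (1,1)N 2/2 satisfied · (1,2)N 2/3 satisfied · (1,3)S 1/3 not · (1,4)S 2/2 satisfied · (1,6)S 0/0 satisfied
Row 2: (2,1)N 2/2 satisfied · (2,2)N 3/4 satisfied · (2,3)N 2/4 not · (2,4)S 3/4 satisfied · (2,5)S 1/1 satisfied
Row 3: (3,2)S 0/3 not · (3,3)N 1/4 not · (3,4)S 1/2 not · (3,6)N 0/1 not
Row 4: (4,1)S 1/2 not · (4,2)N 0/4 not · (4,3)S 1/3 not · (4,6)S 1/2 not
Row 5: (5,1)S 2/2 satisfied · (5,2)S 3/4 satisfied · (5,3)S 3/4 satisfied · (5,4)S 2/3 satisfied · (5,5)N 0/3 not · (5,6)S 1/2 not
Row 6: (6,2)S 1/3 not · (6,3)N 0/3 not · (6,4)S 2/4 not · (6,5)S 1/2 not
Row 7: (7,2)N 0/1 not · (7,4)N 0/1 not · (7,6)N 0/0 satisfied
Unsatisfied: (1,3), (2,3), (3,2), (3,3), (3,4), (3,6), (4,1), (4,2), (4,3), (4,6), (5,5), (5,6), (6,2), (6,3), (6,4), (6,5), (7,2), (7,4) — 18 in total.

18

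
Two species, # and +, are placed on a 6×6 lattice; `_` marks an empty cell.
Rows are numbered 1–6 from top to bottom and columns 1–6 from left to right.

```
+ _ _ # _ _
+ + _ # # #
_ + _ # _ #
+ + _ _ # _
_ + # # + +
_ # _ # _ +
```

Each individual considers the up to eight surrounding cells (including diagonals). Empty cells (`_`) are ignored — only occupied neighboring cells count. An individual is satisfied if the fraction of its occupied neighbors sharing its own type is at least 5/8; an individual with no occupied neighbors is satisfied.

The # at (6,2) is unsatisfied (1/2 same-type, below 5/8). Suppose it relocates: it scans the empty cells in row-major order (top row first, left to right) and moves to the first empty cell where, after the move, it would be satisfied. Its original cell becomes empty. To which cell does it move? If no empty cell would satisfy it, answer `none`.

(1,3)

Vacating (6,2). Empty cells in order:
  (1,2): 0/3 same-type → still unsatisfied.
  (1,3): 2/3 same-type → satisfied — stop here.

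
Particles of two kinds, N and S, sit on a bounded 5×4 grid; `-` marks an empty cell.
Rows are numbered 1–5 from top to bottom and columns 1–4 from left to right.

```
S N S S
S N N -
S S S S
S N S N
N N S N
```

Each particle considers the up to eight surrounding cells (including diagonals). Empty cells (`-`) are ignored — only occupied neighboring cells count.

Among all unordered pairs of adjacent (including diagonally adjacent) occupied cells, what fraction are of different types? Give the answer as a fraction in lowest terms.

Scan each occupied cell's neighbors to the right and below (and the two forward diagonals) so each pair is counted once.
From row 1: 7 unlike of 11 pairs (running 7/11).
From row 2: 7 unlike of 10 pairs (running 14/21).
From row 3: 5 unlike of 13 pairs (running 19/34).
From row 4: 9 unlike of 13 pairs (running 28/47).
From row 5: 2 unlike of 3 pairs (running 30/50).
Total adjacent occupied pairs: 50; unlike-type pairs: 30.
30/50 reduces to 3/5.

3/5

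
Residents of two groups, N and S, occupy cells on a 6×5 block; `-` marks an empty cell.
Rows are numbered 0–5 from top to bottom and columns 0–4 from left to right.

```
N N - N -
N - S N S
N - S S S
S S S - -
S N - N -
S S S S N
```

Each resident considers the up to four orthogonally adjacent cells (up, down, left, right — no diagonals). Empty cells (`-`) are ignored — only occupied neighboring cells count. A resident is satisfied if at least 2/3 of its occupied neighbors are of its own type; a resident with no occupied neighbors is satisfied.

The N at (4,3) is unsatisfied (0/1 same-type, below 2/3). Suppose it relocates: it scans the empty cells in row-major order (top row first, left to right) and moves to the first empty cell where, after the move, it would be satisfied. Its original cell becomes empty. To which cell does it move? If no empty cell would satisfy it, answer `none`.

(0,2)

Vacating (4,3). Empty cells in order:
  (0,2): 2/3 same-type → satisfied — stop here.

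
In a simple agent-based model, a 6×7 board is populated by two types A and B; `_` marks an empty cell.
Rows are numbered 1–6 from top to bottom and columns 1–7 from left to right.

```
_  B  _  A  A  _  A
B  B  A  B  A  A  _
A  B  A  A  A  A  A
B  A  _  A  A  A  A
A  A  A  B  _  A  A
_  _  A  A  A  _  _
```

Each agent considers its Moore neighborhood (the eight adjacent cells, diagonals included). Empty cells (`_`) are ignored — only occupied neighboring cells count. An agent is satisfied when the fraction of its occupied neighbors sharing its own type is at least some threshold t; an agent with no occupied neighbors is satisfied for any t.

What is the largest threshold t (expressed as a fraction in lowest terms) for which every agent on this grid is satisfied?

Row 1: (1,2)B 2/3 · (1,4)A 3/4 · (1,5)A 3/4 · (1,7)A 1/1
Row 2: (2,1)B 3/4 · (2,2)B 3/6 · (2,3)A 3/7 · (2,4)B 0/7 · (2,5)A 6/7 · (2,6)A 6/6
Row 3: (3,1)A 1/5 · (3,2)B 3/7 · (3,3)A 4/7 · (3,4)A 6/7 · (3,5)A 7/8 · (3,6)A 7/7 · (3,7)A 4/4
Row 4: (4,1)B 1/5 · (4,2)A 5/7 · (4,4)A 5/6 · (4,5)A 6/7 · (4,6)A 7/7 · (4,7)A 5/5
Row 5: (5,1)A 2/3 · (5,2)A 4/5 · (5,3)A 5/6 · (5,4)B 0/6 · (5,6)A 5/5 · (5,7)A 3/3
Row 6: (6,3)A 3/4 · (6,4)A 3/4 · (6,5)A 2/3
The smallest same-type fraction is 0/7 at (2,4), which reduces to 0/1. Any threshold above that leaves this agent unsatisfied.

0/1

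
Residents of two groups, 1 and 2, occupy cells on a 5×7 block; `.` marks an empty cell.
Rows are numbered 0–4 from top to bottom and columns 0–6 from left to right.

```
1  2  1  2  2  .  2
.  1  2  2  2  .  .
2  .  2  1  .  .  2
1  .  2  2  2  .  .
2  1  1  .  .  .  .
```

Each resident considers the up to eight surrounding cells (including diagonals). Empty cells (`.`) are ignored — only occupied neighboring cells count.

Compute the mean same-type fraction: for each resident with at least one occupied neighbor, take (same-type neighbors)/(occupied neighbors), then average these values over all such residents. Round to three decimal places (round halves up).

(0,0)1 1/2
(0,1)2 1/4
(0,2)1 1/5
(0,3)2 4/5
(0,4)2 3/3
(0,6)2 — no occupied neighbors
(1,1)1 2/6
(1,2)2 4/7
(1,3)2 5/7
(1,4)2 3/4
(2,0)2 0/2
(2,2)2 4/6
(2,3)1 0/7
(2,6)2 — no occupied neighbors
(3,0)1 1/3
(3,2)2 2/5
(3,3)2 3/5
(3,4)2 1/2
(4,0)2 0/2
(4,1)1 2/4
(4,2)1 1/3
Sum over 19 residents: 1/2 + 1/4 + 1/5 + 4/5 + 3/3 + 2/6 + 4/7 + 5/7 + 3/4 + 0/2 + 4/6 + 0/7 + 1/3 + 2/5 + 3/5 + 1/2 + 0/2 + 2/4 + 1/3 = 355/42; mean = 355/42 ÷ 19 = 355/798 = 0.444862… → 0.445.

0.445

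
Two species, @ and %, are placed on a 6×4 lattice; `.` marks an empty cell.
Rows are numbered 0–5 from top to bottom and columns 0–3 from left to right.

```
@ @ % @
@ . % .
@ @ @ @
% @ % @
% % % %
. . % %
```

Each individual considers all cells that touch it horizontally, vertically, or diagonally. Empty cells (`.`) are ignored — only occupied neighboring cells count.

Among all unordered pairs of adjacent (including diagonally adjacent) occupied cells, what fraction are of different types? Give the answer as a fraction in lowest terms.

Scan each occupied cell's neighbors to the right and below (and the two forward diagonals) so each pair is counted once.
From row 0: 4 unlike of 8 pairs (running 4/8).
From row 1: 3 unlike of 5 pairs (running 7/13).
From row 2: 5 unlike of 13 pairs (running 12/26).
From row 3: 8 unlike of 13 pairs (running 20/39).
From row 4: 0 unlike of 8 pairs (running 20/47).
From row 5: 0 unlike of 1 pairs (running 20/48).
Total adjacent occupied pairs: 48; unlike-type pairs: 20.
20/48 reduces to 5/12.

5/12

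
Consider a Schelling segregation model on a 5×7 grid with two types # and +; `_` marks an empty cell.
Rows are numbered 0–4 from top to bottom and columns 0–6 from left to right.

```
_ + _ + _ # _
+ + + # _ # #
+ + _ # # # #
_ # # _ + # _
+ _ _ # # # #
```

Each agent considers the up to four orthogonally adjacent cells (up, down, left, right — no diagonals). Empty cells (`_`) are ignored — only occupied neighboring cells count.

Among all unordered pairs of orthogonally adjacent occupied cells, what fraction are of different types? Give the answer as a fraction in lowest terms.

Scan each occupied cell's neighbors to the right and below so each pair is counted once.
From row 0: 1 unlike of 3 pairs (running 1/3).
From row 1: 1 unlike of 9 pairs (running 2/12).
From row 2: 2 unlike of 7 pairs (running 4/19).
From row 3: 2 unlike of 4 pairs (running 6/23).
From row 4: 0 unlike of 3 pairs (running 6/26).
Total adjacent occupied pairs: 26; unlike-type pairs: 6.
6/26 reduces to 3/13.

3/13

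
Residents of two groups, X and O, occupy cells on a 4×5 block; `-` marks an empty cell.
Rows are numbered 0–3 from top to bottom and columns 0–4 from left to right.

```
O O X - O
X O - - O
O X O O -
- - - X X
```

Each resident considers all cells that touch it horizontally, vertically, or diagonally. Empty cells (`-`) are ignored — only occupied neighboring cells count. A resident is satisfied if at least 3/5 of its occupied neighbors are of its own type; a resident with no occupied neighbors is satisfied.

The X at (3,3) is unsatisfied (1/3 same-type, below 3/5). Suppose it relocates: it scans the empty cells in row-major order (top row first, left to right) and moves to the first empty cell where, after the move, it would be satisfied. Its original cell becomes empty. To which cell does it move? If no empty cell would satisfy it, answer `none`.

none

Vacating (3,3). Empty cells in order:
  (0,3): 1/3 same-type → still unsatisfied.
  (1,2): 2/6 same-type → still unsatisfied.
  (1,3): 1/5 same-type → still unsatisfied.
  (2,4): 1/3 same-type → still unsatisfied.
  (3,0): 1/2 same-type → still unsatisfied.
  (3,1): 1/3 same-type → still unsatisfied.
  (3,2): 1/3 same-type → still unsatisfied.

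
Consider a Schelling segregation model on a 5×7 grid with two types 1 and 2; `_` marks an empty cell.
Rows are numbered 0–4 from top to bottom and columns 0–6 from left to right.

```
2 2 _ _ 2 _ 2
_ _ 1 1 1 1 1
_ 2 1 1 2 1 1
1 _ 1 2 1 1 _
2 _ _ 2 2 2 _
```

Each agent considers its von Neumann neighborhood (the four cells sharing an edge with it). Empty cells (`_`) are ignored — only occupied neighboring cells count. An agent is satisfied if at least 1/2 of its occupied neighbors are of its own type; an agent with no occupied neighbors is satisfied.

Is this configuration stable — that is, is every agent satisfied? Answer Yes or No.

(0,0)2 1/1 satisfied
(0,1)2 1/1 satisfied
(0,4)2 0/1 not
(0,6)2 0/1 not
(1,2)1 2/2 satisfied
(1,3)1 3/3 satisfied
(1,4)1 2/4 satisfied
(1,5)1 3/3 satisfied
(1,6)1 2/3 satisfied
(2,1)2 0/1 not
(2,2)1 3/4 satisfied
(2,3)1 2/4 satisfied
(2,4)2 0/4 not
(2,5)1 3/4 satisfied
(2,6)1 2/2 satisfied
(3,0)1 0/1 not
(3,2)1 1/2 satisfied
(3,3)2 1/4 not
(3,4)1 1/4 not
(3,5)1 2/3 satisfied
(4,0)2 0/1 not
(4,3)2 2/2 satisfied
(4,4)2 2/3 satisfied
(4,5)2 1/2 satisfied
For instance (0,4) has only 0/1 same-type neighbors, below 1/2.

No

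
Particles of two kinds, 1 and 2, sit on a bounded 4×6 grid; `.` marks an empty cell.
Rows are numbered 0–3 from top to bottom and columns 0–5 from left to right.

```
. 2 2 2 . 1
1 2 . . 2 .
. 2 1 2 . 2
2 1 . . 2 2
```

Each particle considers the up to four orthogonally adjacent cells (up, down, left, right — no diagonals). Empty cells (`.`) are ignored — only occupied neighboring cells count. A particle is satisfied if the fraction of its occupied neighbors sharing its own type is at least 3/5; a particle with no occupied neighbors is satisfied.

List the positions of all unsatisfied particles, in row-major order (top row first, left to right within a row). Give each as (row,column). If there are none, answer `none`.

(0,1)2 2/2 satisfied
(0,2)2 2/2 satisfied
(0,3)2 1/1 satisfied
(0,5)1 0/0 satisfied
(1,0)1 0/1 not
(1,1)2 2/3 satisfied
(1,4)2 0/0 satisfied
(2,1)2 1/3 not
(2,2)1 0/2 not
(2,3)2 0/1 not
(2,5)2 1/1 satisfied
(3,0)2 0/1 not
(3,1)1 0/2 not
(3,4)2 1/1 satisfied
(3,5)2 2/2 satisfied

(1,0), (2,1), (2,2), (2,3), (3,0), (3,1)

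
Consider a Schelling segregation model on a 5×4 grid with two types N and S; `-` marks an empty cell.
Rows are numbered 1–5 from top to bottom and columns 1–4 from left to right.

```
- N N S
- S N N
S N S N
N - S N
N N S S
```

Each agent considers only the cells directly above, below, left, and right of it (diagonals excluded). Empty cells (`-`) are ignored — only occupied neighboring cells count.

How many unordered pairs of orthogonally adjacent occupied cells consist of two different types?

13

Scan each occupied cell's neighbors to the right and below so each pair is counted once.
From row 1: 3 unlike of 5 pairs (running 3/5).
From row 2: 3 unlike of 5 pairs (running 6/10).
From row 3: 4 unlike of 6 pairs (running 10/16).
From row 4: 2 unlike of 4 pairs (running 12/20).
From row 5: 1 unlike of 3 pairs (running 13/23).
Total adjacent occupied pairs: 23; unlike-type pairs: 13.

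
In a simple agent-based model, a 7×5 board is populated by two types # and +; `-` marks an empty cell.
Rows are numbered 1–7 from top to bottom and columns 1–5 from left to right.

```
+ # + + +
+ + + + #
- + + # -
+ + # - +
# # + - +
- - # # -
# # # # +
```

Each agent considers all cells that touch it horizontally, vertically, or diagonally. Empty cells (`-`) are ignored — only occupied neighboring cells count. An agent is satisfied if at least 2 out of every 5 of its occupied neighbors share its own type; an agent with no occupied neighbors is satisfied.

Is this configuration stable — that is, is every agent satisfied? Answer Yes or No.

Row 1: (1,1)+ 2/3 ok · (1,2)# 0/5 unhappy · (1,3)+ 4/5 ok · (1,4)+ 4/5 ok · (1,5)+ 2/3 ok
Row 2: (2,1)+ 3/4 ok · (2,2)+ 6/7 ok · (2,3)+ 6/8 ok · (2,4)+ 5/7 ok · (2,5)# 1/4 unhappy
Row 3: (3,2)+ 6/7 ok · (3,3)+ 5/7 ok · (3,4)# 2/6 unhappy
Row 4: (4,1)+ 2/4 ok · (4,2)+ 4/7 ok · (4,3)# 2/6 unhappy · (4,5)+ 1/2 ok
Row 5: (5,1)# 1/3 unhappy · (5,2)# 3/6 ok · (5,3)+ 1/5 unhappy · (5,5)+ 1/2 ok
Row 6: (6,3)# 5/6 ok · (6,4)# 3/6 ok
Row 7: (7,1)# 1/1 ok · (7,2)# 3/3 ok · (7,3)# 4/4 ok · (7,4)# 3/4 ok · (7,5)+ 0/2 unhappy
For instance (1,2) has only 0/5 same-type neighbors, below 2/5.

No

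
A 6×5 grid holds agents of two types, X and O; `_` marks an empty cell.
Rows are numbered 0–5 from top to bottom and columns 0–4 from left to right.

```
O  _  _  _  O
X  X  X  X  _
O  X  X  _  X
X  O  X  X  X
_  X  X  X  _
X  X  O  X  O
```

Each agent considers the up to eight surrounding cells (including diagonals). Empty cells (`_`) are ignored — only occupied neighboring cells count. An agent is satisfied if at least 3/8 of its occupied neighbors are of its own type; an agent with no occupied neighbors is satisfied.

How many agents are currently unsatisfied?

(0,0)O 0/2 unhappy
(0,4)O 0/1 unhappy
(1,0)X 2/4 ok
(1,1)X 4/6 ok
(1,2)X 4/4 ok
(1,3)X 3/4 ok
(2,0)O 1/5 unhappy
(2,1)X 6/8 ok
(2,2)X 6/7 ok
(2,4)X 3/3 ok
(3,0)X 2/4 ok
(3,1)O 1/7 unhappy
(3,2)X 6/7 ok
(3,3)X 6/6 ok
(3,4)X 3/3 ok
(4,1)X 5/7 ok
(4,2)X 6/8 ok
(4,3)X 5/7 ok
(5,0)X 2/2 ok
(5,1)X 3/4 ok
(5,2)O 0/5 unhappy
(5,3)X 2/4 ok
(5,4)O 0/2 unhappy
Unsatisfied: (0,0), (0,4), (2,0), (3,1), (5,2), (5,4) — 6 in total.

6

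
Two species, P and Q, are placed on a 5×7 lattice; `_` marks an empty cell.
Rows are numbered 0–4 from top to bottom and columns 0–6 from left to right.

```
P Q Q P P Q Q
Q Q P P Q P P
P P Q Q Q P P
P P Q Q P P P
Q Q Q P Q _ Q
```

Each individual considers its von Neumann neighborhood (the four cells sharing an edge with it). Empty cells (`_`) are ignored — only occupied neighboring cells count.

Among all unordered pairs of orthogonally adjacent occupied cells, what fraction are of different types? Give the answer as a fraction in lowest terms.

27/55

Scan each occupied cell's neighbors to the right and below so each pair is counted once.
Row 0: P(0,0)–Q(0,1)≠ P(0,0)–Q(1,0)≠ Q(0,1)–Q(0,2)= Q(0,1)–Q(1,1)= Q(0,2)–P(0,3)≠ Q(0,2)–P(1,2)≠ P(0,3)–P(0,4)= P(0,3)–P(1,3)= P(0,4)–Q(0,5)≠ P(0,4)–Q(1,4)≠ Q(0,5)–Q(0,6)= Q(0,5)–P(1,5)≠ Q(0,6)–P(1,6)≠  → 8/13 unlike.
Row 1: Q(1,0)–Q(1,1)= Q(1,0)–P(2,0)≠ Q(1,1)–P(1,2)≠ Q(1,1)–P(2,1)≠ P(1,2)–P(1,3)= P(1,2)–Q(2,2)≠ P(1,3)–Q(1,4)≠ P(1,3)–Q(2,3)≠ Q(1,4)–P(1,5)≠ Q(1,4)–Q(2,4)= P(1,5)–P(1,6)= P(1,5)–P(2,5)= P(1,6)–P(2,6)=  → 7/13 unlike.
Row 2: P(2,0)–P(2,1)= P(2,0)–P(3,0)= P(2,1)–Q(2,2)≠ P(2,1)–P(3,1)= Q(2,2)–Q(2,3)= Q(2,2)–Q(3,2)= Q(2,3)–Q(2,4)= Q(2,3)–Q(3,3)= Q(2,4)–P(2,5)≠ Q(2,4)–P(3,4)≠ P(2,5)–P(2,6)= P(2,5)–P(3,5)= P(2,6)–P(3,6)=  → 3/13 unlike.
Row 3: P(3,0)–P(3,1)= P(3,0)–Q(4,0)≠ P(3,1)–Q(3,2)≠ P(3,1)–Q(4,1)≠ Q(3,2)–Q(3,3)= Q(3,2)–Q(4,2)= Q(3,3)–P(3,4)≠ Q(3,3)–P(4,3)≠ P(3,4)–P(3,5)= P(3,4)–Q(4,4)≠ P(3,5)–P(3,6)= P(3,6)–Q(4,6)≠  → 7/12 unlike.
Row 4: Q(4,0)–Q(4,1)= Q(4,1)–Q(4,2)= Q(4,2)–P(4,3)≠ P(4,3)–Q(4,4)≠  → 2/4 unlike.
Total adjacent occupied pairs: 55; unlike-type pairs: 27.
27/55 is already in lowest terms.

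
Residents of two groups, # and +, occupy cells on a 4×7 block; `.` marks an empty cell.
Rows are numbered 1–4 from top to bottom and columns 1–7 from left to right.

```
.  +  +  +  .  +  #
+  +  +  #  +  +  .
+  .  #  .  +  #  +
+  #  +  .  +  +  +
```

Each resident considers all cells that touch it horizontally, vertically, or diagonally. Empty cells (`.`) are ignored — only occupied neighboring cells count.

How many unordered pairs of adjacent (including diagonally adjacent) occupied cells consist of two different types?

20

Scan each occupied cell's neighbors to the right and below (and the two forward diagonals) so each pair is counted once.
Row 1: +(1,2)–+(1,3)= +(1,2)–+(2,2)= +(1,2)–+(2,3)= +(1,2)–+(2,1)= +(1,3)–+(1,4)= +(1,3)–+(2,3)= +(1,3)–#(2,4)≠ +(1,3)–+(2,2)= +(1,4)–#(2,4)≠ +(1,4)–+(2,5)= +(1,4)–+(2,3)= +(1,6)–#(1,7)≠ +(1,6)–+(2,6)= +(1,6)–+(2,5)= #(1,7)–+(2,6)≠  → 4/15 unlike.
Row 2: +(2,1)–+(2,2)= +(2,1)–+(3,1)= +(2,2)–+(2,3)= +(2,2)–#(3,3)≠ +(2,2)–+(3,1)= +(2,3)–#(2,4)≠ +(2,3)–#(3,3)≠ #(2,4)–+(2,5)≠ #(2,4)–+(3,5)≠ #(2,4)–#(3,3)= +(2,5)–+(2,6)= +(2,5)–+(3,5)= +(2,5)–#(3,6)≠ +(2,6)–#(3,6)≠ +(2,6)–+(3,7)= +(2,6)–+(3,5)=  → 7/16 unlike.
Row 3: +(3,1)–+(4,1)= +(3,1)–#(4,2)≠ #(3,3)–+(4,3)≠ #(3,3)–#(4,2)= +(3,5)–#(3,6)≠ +(3,5)–+(4,5)= +(3,5)–+(4,6)= #(3,6)–+(3,7)≠ #(3,6)–+(4,6)≠ #(3,6)–+(4,7)≠ #(3,6)–+(4,5)≠ +(3,7)–+(4,7)= +(3,7)–+(4,6)=  → 7/13 unlike.
Row 4: +(4,1)–#(4,2)≠ #(4,2)–+(4,3)≠ +(4,5)–+(4,6)= +(4,6)–+(4,7)=  → 2/4 unlike.
Total adjacent occupied pairs: 48; unlike-type pairs: 20.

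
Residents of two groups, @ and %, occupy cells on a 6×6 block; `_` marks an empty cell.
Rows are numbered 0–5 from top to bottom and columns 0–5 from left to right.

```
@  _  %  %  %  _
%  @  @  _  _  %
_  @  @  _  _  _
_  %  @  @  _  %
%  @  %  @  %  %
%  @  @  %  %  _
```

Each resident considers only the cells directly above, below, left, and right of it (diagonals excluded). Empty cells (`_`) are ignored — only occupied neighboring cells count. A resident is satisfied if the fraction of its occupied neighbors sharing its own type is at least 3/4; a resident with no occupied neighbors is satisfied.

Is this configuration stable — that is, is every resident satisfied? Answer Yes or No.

No

(0,0)@ 0/1 unhappy
(0,2)% 1/2 unhappy
(0,3)% 2/2 ok
(0,4)% 1/1 ok
(1,0)% 0/2 unhappy
(1,1)@ 2/3 unhappy
(1,2)@ 2/3 unhappy
(1,5)% 0/0 ok
(2,1)@ 2/3 unhappy
(2,2)@ 3/3 ok
(3,1)% 0/3 unhappy
(3,2)@ 2/4 unhappy
(3,3)@ 2/2 ok
(3,5)% 1/1 ok
(4,0)% 1/2 unhappy
(4,1)@ 1/4 unhappy
(4,2)% 0/4 unhappy
(4,3)@ 1/4 unhappy
(4,4)% 2/3 unhappy
(4,5)% 2/2 ok
(5,0)% 1/2 unhappy
(5,1)@ 2/3 unhappy
(5,2)@ 1/3 unhappy
(5,3)% 1/3 unhappy
(5,4)% 2/2 ok
For instance (0,0) has only 0/1 same-type neighbors, below 3/4.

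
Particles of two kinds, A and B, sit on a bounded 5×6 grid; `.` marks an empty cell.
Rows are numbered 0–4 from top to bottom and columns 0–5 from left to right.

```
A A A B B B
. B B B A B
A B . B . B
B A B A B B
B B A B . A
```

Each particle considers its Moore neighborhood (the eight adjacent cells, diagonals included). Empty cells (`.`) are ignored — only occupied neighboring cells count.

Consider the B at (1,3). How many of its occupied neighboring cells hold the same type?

Occupied neighbors of (1,3): (0,2)=A, (0,3)=B, (0,4)=B, (1,2)=B, (1,4)=A, (2,3)=B.
Same type (B): 4 of 6.

4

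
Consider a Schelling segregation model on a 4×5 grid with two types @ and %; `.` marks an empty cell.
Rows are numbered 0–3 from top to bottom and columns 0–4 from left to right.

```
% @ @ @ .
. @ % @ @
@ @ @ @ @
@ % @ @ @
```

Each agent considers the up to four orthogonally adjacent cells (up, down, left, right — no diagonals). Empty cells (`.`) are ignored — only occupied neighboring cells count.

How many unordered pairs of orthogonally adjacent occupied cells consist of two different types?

8

Scan each occupied cell's neighbors to the right and below so each pair is counted once.
Row 0: %(0,0)–@(0,1)≠ @(0,1)–@(0,2)= @(0,1)–@(1,1)= @(0,2)–@(0,3)= @(0,2)–%(1,2)≠ @(0,3)–@(1,3)=  → 2/6 unlike.
Row 1: @(1,1)–%(1,2)≠ @(1,1)–@(2,1)= %(1,2)–@(1,3)≠ %(1,2)–@(2,2)≠ @(1,3)–@(1,4)= @(1,3)–@(2,3)= @(1,4)–@(2,4)=  → 3/7 unlike.
Row 2: @(2,0)–@(2,1)= @(2,0)–@(3,0)= @(2,1)–@(2,2)= @(2,1)–%(3,1)≠ @(2,2)–@(2,3)= @(2,2)–@(3,2)= @(2,3)–@(2,4)= @(2,3)–@(3,3)= @(2,4)–@(3,4)=  → 1/9 unlike.
Row 3: @(3,0)–%(3,1)≠ %(3,1)–@(3,2)≠ @(3,2)–@(3,3)= @(3,3)–@(3,4)=  → 2/4 unlike.
Total adjacent occupied pairs: 26; unlike-type pairs: 8.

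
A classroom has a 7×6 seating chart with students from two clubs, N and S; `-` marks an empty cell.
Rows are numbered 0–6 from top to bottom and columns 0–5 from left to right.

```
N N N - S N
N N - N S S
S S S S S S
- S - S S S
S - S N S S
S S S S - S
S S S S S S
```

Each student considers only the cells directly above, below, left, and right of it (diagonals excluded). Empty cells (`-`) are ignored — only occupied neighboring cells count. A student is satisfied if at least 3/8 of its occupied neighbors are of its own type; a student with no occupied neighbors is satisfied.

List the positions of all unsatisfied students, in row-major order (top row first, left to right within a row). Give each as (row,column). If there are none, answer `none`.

(0,5), (1,3), (4,3)

(0,0)N 2/2 ✓
(0,1)N 3/3 ✓
(0,2)N 1/1 ✓
(0,4)S 1/2 ✓
(0,5)N 0/2 ✗
(1,0)N 2/3 ✓
(1,1)N 2/3 ✓
(1,3)N 0/2 ✗
(1,4)S 3/4 ✓
(1,5)S 2/3 ✓
(2,0)S 1/2 ✓
(2,1)S 3/4 ✓
(2,2)S 2/2 ✓
(2,3)S 3/4 ✓
(2,4)S 4/4 ✓
(2,5)S 3/3 ✓
(3,1)S 1/1 ✓
(3,3)S 2/3 ✓
(3,4)S 4/4 ✓
(3,5)S 3/3 ✓
(4,0)S 1/1 ✓
(4,2)S 1/2 ✓
(4,3)N 0/4 ✗
(4,4)S 2/3 ✓
(4,5)S 3/3 ✓
(5,0)S 3/3 ✓
(5,1)S 3/3 ✓
(5,2)S 4/4 ✓
(5,3)S 2/3 ✓
(5,5)S 2/2 ✓
(6,0)S 2/2 ✓
(6,1)S 3/3 ✓
(6,2)S 3/3 ✓
(6,3)S 3/3 ✓
(6,4)S 2/2 ✓
(6,5)S 2/2 ✓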